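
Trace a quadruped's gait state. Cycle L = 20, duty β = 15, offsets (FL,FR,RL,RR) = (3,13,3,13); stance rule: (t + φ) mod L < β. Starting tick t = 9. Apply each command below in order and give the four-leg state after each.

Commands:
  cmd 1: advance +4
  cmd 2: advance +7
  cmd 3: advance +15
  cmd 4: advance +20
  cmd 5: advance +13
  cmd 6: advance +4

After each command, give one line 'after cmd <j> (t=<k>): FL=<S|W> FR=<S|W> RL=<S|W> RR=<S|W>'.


after cmd 1 (t=13): FL=W FR=S RL=W RR=S
after cmd 2 (t=20): FL=S FR=S RL=S RR=S
after cmd 3 (t=35): FL=W FR=S RL=W RR=S
after cmd 4 (t=55): FL=W FR=S RL=W RR=S
after cmd 5 (t=68): FL=S FR=S RL=S RR=S
after cmd 6 (t=72): FL=W FR=S RL=W RR=S

start t=9: FL=S FR=S RL=S RR=S
cmd 1: advance +4 → t=13, phase=(16,6,16,6) → FL=W FR=S RL=W RR=S
cmd 2: advance +7 → t=20, phase=(3,13,3,13) → FL=S FR=S RL=S RR=S
cmd 3: advance +15 → t=35, phase=(18,8,18,8) → FL=W FR=S RL=W RR=S
cmd 4: advance +20 → t=55, phase=(18,8,18,8) → FL=W FR=S RL=W RR=S
cmd 5: advance +13 → t=68, phase=(11,1,11,1) → FL=S FR=S RL=S RR=S
cmd 6: advance +4 → t=72, phase=(15,5,15,5) → FL=W FR=S RL=W RR=S


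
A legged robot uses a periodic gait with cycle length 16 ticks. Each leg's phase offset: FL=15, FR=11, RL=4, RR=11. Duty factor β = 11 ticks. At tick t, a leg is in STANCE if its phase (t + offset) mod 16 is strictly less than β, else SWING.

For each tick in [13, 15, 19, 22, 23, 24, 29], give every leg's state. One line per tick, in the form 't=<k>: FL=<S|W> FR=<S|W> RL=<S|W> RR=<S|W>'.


t=13: phase=(12,8,1,8) vs β=11 → FL=W FR=S RL=S RR=S
t=15: phase=(14,10,3,10) vs β=11 → FL=W FR=S RL=S RR=S
t=19: phase=(2,14,7,14) vs β=11 → FL=S FR=W RL=S RR=W
t=22: phase=(5,1,10,1) vs β=11 → FL=S FR=S RL=S RR=S
t=23: phase=(6,2,11,2) vs β=11 → FL=S FR=S RL=W RR=S
t=24: phase=(7,3,12,3) vs β=11 → FL=S FR=S RL=W RR=S
t=29: phase=(12,8,1,8) vs β=11 → FL=W FR=S RL=S RR=S

t=13: FL=W FR=S RL=S RR=S
t=15: FL=W FR=S RL=S RR=S
t=19: FL=S FR=W RL=S RR=W
t=22: FL=S FR=S RL=S RR=S
t=23: FL=S FR=S RL=W RR=S
t=24: FL=S FR=S RL=W RR=S
t=29: FL=W FR=S RL=S RR=S


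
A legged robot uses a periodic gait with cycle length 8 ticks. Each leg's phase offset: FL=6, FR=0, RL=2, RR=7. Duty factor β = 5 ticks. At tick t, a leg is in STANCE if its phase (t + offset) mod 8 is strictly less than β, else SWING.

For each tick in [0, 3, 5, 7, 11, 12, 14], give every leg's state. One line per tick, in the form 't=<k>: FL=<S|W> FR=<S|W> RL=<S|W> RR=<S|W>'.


t=0: FL=W FR=S RL=S RR=W
t=3: FL=S FR=S RL=W RR=S
t=5: FL=S FR=W RL=W RR=S
t=7: FL=W FR=W RL=S RR=W
t=11: FL=S FR=S RL=W RR=S
t=12: FL=S FR=S RL=W RR=S
t=14: FL=S FR=W RL=S RR=W

t=0: phase=(6,0,2,7) vs β=5 → FL=W FR=S RL=S RR=W
t=3: phase=(1,3,5,2) vs β=5 → FL=S FR=S RL=W RR=S
t=5: phase=(3,5,7,4) vs β=5 → FL=S FR=W RL=W RR=S
t=7: phase=(5,7,1,6) vs β=5 → FL=W FR=W RL=S RR=W
t=11: phase=(1,3,5,2) vs β=5 → FL=S FR=S RL=W RR=S
t=12: phase=(2,4,6,3) vs β=5 → FL=S FR=S RL=W RR=S
t=14: phase=(4,6,0,5) vs β=5 → FL=S FR=W RL=S RR=W


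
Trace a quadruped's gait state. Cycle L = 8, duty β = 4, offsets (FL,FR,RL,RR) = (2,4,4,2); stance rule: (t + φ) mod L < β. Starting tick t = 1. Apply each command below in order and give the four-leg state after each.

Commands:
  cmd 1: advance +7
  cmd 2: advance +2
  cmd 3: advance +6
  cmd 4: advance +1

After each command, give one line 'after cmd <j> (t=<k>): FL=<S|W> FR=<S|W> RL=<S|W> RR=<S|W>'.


after cmd 1 (t=8): FL=S FR=W RL=W RR=S
after cmd 2 (t=10): FL=W FR=W RL=W RR=W
after cmd 3 (t=16): FL=S FR=W RL=W RR=S
after cmd 4 (t=17): FL=S FR=W RL=W RR=S

start t=1: FL=S FR=W RL=W RR=S
cmd 1: advance +7 → t=8, phase=(2,4,4,2) → FL=S FR=W RL=W RR=S
cmd 2: advance +2 → t=10, phase=(4,6,6,4) → FL=W FR=W RL=W RR=W
cmd 3: advance +6 → t=16, phase=(2,4,4,2) → FL=S FR=W RL=W RR=S
cmd 4: advance +1 → t=17, phase=(3,5,5,3) → FL=S FR=W RL=W RR=S


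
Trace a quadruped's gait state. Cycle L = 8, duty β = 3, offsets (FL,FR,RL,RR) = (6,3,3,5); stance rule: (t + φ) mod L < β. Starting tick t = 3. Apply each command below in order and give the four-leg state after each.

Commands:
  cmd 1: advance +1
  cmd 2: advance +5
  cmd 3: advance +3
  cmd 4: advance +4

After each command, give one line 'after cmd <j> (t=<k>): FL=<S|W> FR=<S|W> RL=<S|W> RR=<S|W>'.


after cmd 1 (t=4): FL=S FR=W RL=W RR=S
after cmd 2 (t=9): FL=W FR=W RL=W RR=W
after cmd 3 (t=12): FL=S FR=W RL=W RR=S
after cmd 4 (t=16): FL=W FR=W RL=W RR=W

start t=3: FL=S FR=W RL=W RR=S
cmd 1: advance +1 → t=4, phase=(2,7,7,1) → FL=S FR=W RL=W RR=S
cmd 2: advance +5 → t=9, phase=(7,4,4,6) → FL=W FR=W RL=W RR=W
cmd 3: advance +3 → t=12, phase=(2,7,7,1) → FL=S FR=W RL=W RR=S
cmd 4: advance +4 → t=16, phase=(6,3,3,5) → FL=W FR=W RL=W RR=W


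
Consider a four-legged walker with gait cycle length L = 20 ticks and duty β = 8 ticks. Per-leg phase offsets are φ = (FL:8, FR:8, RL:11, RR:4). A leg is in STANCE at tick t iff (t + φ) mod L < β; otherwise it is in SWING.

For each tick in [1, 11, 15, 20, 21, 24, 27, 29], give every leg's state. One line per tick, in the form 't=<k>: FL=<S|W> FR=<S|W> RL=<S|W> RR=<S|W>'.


t=1: phase=(9,9,12,5) vs β=8 → FL=W FR=W RL=W RR=S
t=11: phase=(19,19,2,15) vs β=8 → FL=W FR=W RL=S RR=W
t=15: phase=(3,3,6,19) vs β=8 → FL=S FR=S RL=S RR=W
t=20: phase=(8,8,11,4) vs β=8 → FL=W FR=W RL=W RR=S
t=21: phase=(9,9,12,5) vs β=8 → FL=W FR=W RL=W RR=S
t=24: phase=(12,12,15,8) vs β=8 → FL=W FR=W RL=W RR=W
t=27: phase=(15,15,18,11) vs β=8 → FL=W FR=W RL=W RR=W
t=29: phase=(17,17,0,13) vs β=8 → FL=W FR=W RL=S RR=W

t=1: FL=W FR=W RL=W RR=S
t=11: FL=W FR=W RL=S RR=W
t=15: FL=S FR=S RL=S RR=W
t=20: FL=W FR=W RL=W RR=S
t=21: FL=W FR=W RL=W RR=S
t=24: FL=W FR=W RL=W RR=W
t=27: FL=W FR=W RL=W RR=W
t=29: FL=W FR=W RL=S RR=W


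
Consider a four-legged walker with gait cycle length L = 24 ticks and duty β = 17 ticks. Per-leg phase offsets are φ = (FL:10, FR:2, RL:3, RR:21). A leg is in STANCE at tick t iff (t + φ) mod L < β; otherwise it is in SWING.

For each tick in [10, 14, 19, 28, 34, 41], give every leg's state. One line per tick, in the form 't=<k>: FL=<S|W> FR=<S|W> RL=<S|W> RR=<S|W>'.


t=10: phase=(20,12,13,7) vs β=17 → FL=W FR=S RL=S RR=S
t=14: phase=(0,16,17,11) vs β=17 → FL=S FR=S RL=W RR=S
t=19: phase=(5,21,22,16) vs β=17 → FL=S FR=W RL=W RR=S
t=28: phase=(14,6,7,1) vs β=17 → FL=S FR=S RL=S RR=S
t=34: phase=(20,12,13,7) vs β=17 → FL=W FR=S RL=S RR=S
t=41: phase=(3,19,20,14) vs β=17 → FL=S FR=W RL=W RR=S

t=10: FL=W FR=S RL=S RR=S
t=14: FL=S FR=S RL=W RR=S
t=19: FL=S FR=W RL=W RR=S
t=28: FL=S FR=S RL=S RR=S
t=34: FL=W FR=S RL=S RR=S
t=41: FL=S FR=W RL=W RR=S


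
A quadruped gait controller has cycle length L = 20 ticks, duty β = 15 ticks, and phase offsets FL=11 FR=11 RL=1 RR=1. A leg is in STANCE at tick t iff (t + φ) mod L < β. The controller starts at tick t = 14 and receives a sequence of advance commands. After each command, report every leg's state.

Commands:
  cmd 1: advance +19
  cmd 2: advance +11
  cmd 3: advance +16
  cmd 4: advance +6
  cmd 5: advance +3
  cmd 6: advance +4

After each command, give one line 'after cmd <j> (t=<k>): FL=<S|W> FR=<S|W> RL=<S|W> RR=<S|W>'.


after cmd 1 (t=33): FL=S FR=S RL=S RR=S
after cmd 2 (t=44): FL=W FR=W RL=S RR=S
after cmd 3 (t=60): FL=S FR=S RL=S RR=S
after cmd 4 (t=66): FL=W FR=W RL=S RR=S
after cmd 5 (t=69): FL=S FR=S RL=S RR=S
after cmd 6 (t=73): FL=S FR=S RL=S RR=S

start t=14: FL=S FR=S RL=W RR=W
cmd 1: advance +19 → t=33, phase=(4,4,14,14) → FL=S FR=S RL=S RR=S
cmd 2: advance +11 → t=44, phase=(15,15,5,5) → FL=W FR=W RL=S RR=S
cmd 3: advance +16 → t=60, phase=(11,11,1,1) → FL=S FR=S RL=S RR=S
cmd 4: advance +6 → t=66, phase=(17,17,7,7) → FL=W FR=W RL=S RR=S
cmd 5: advance +3 → t=69, phase=(0,0,10,10) → FL=S FR=S RL=S RR=S
cmd 6: advance +4 → t=73, phase=(4,4,14,14) → FL=S FR=S RL=S RR=S


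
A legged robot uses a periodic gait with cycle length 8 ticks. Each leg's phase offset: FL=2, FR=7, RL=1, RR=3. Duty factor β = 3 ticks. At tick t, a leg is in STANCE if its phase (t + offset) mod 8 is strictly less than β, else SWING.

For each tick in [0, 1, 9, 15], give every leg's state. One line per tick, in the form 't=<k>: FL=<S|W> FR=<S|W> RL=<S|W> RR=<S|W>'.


t=0: FL=S FR=W RL=S RR=W
t=1: FL=W FR=S RL=S RR=W
t=9: FL=W FR=S RL=S RR=W
t=15: FL=S FR=W RL=S RR=S

t=0: phase=(2,7,1,3) vs β=3 → FL=S FR=W RL=S RR=W
t=1: phase=(3,0,2,4) vs β=3 → FL=W FR=S RL=S RR=W
t=9: phase=(3,0,2,4) vs β=3 → FL=W FR=S RL=S RR=W
t=15: phase=(1,6,0,2) vs β=3 → FL=S FR=W RL=S RR=S


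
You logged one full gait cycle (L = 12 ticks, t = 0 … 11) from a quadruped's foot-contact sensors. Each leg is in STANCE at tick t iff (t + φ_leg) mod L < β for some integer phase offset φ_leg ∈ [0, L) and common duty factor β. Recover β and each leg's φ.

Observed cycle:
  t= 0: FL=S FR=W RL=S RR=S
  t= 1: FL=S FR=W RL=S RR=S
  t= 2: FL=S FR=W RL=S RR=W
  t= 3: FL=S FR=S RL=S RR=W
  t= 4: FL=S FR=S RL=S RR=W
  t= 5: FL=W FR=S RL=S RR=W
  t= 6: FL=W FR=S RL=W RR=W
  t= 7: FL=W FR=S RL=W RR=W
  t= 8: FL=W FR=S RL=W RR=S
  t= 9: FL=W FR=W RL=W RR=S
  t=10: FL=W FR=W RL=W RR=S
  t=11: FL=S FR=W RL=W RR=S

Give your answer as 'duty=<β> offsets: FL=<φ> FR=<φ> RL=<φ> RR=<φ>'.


duty=6 offsets: FL=1 FR=9 RL=0 RR=4

duty β = stance ticks per leg = 6
FL: stance ticks = 6; W→S at t=11 → φ=1
FR: stance ticks = 6; W→S at t=3 → φ=9
RL: stance ticks = 6; W→S at t=0 → φ=0
RR: stance ticks = 6; W→S at t=8 → φ=4


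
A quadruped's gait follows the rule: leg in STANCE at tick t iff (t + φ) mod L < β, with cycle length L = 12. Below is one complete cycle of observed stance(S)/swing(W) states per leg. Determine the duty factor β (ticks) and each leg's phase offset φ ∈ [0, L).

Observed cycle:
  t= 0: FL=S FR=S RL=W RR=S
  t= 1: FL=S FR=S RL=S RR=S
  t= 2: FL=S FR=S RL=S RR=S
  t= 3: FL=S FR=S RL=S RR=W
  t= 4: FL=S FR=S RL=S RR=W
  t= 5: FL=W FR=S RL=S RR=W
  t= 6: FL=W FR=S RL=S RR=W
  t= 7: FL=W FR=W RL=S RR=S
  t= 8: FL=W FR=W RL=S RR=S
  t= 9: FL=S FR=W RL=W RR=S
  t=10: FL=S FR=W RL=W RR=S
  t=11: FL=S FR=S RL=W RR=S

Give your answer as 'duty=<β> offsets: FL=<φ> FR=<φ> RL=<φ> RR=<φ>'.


duty=8 offsets: FL=3 FR=1 RL=11 RR=5

duty β = stance ticks per leg = 8
FL: stance ticks = 8; W→S at t=9 → φ=3
FR: stance ticks = 8; W→S at t=11 → φ=1
RL: stance ticks = 8; W→S at t=1 → φ=11
RR: stance ticks = 8; W→S at t=7 → φ=5


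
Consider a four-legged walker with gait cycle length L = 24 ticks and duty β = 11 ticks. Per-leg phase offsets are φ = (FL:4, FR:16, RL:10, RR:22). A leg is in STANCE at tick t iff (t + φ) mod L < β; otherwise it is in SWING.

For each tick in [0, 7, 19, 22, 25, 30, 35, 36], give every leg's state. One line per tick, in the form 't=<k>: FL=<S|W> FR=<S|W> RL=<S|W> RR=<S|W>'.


t=0: FL=S FR=W RL=S RR=W
t=7: FL=W FR=W RL=W RR=S
t=19: FL=W FR=W RL=S RR=W
t=22: FL=S FR=W RL=S RR=W
t=25: FL=S FR=W RL=W RR=W
t=30: FL=S FR=W RL=W RR=S
t=35: FL=W FR=S RL=W RR=S
t=36: FL=W FR=S RL=W RR=S

t=0: phase=(4,16,10,22) vs β=11 → FL=S FR=W RL=S RR=W
t=7: phase=(11,23,17,5) vs β=11 → FL=W FR=W RL=W RR=S
t=19: phase=(23,11,5,17) vs β=11 → FL=W FR=W RL=S RR=W
t=22: phase=(2,14,8,20) vs β=11 → FL=S FR=W RL=S RR=W
t=25: phase=(5,17,11,23) vs β=11 → FL=S FR=W RL=W RR=W
t=30: phase=(10,22,16,4) vs β=11 → FL=S FR=W RL=W RR=S
t=35: phase=(15,3,21,9) vs β=11 → FL=W FR=S RL=W RR=S
t=36: phase=(16,4,22,10) vs β=11 → FL=W FR=S RL=W RR=S


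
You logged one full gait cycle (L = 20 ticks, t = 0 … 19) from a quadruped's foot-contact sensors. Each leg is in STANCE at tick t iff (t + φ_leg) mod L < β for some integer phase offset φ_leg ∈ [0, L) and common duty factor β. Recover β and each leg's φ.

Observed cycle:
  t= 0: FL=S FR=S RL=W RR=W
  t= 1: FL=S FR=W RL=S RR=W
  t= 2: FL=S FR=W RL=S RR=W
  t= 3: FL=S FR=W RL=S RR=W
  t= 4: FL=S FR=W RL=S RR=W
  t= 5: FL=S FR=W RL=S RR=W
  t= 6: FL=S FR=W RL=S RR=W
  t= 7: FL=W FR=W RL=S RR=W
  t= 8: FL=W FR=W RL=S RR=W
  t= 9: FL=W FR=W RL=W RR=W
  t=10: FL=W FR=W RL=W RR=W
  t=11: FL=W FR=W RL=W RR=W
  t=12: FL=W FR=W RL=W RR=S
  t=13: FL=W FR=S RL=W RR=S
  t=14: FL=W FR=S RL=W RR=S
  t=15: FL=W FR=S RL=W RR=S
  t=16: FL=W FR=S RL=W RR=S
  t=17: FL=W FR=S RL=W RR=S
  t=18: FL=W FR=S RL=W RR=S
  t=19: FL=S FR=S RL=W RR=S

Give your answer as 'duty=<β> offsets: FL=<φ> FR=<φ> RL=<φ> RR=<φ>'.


duty β = stance ticks per leg = 8
FL: stance ticks = 8; W→S at t=19 → φ=1
FR: stance ticks = 8; W→S at t=13 → φ=7
RL: stance ticks = 8; W→S at t=1 → φ=19
RR: stance ticks = 8; W→S at t=12 → φ=8

duty=8 offsets: FL=1 FR=7 RL=19 RR=8


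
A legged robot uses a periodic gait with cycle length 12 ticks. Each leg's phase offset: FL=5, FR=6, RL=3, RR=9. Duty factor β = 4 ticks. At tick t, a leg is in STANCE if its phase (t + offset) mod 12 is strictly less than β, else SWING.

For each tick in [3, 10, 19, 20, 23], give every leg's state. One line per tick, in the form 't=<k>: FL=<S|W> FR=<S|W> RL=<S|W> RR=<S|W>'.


t=3: FL=W FR=W RL=W RR=S
t=10: FL=S FR=W RL=S RR=W
t=19: FL=S FR=S RL=W RR=W
t=20: FL=S FR=S RL=W RR=W
t=23: FL=W FR=W RL=S RR=W

t=3: phase=(8,9,6,0) vs β=4 → FL=W FR=W RL=W RR=S
t=10: phase=(3,4,1,7) vs β=4 → FL=S FR=W RL=S RR=W
t=19: phase=(0,1,10,4) vs β=4 → FL=S FR=S RL=W RR=W
t=20: phase=(1,2,11,5) vs β=4 → FL=S FR=S RL=W RR=W
t=23: phase=(4,5,2,8) vs β=4 → FL=W FR=W RL=S RR=W


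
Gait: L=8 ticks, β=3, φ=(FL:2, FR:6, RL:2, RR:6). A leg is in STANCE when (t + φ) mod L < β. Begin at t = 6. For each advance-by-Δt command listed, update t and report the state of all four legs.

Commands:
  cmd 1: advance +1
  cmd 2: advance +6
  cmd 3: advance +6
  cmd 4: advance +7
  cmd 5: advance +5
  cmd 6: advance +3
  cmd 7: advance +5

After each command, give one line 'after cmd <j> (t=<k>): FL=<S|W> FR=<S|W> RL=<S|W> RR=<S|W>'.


after cmd 1 (t=7): FL=S FR=W RL=S RR=W
after cmd 2 (t=13): FL=W FR=W RL=W RR=W
after cmd 3 (t=19): FL=W FR=S RL=W RR=S
after cmd 4 (t=26): FL=W FR=S RL=W RR=S
after cmd 5 (t=31): FL=S FR=W RL=S RR=W
after cmd 6 (t=34): FL=W FR=S RL=W RR=S
after cmd 7 (t=39): FL=S FR=W RL=S RR=W

start t=6: FL=S FR=W RL=S RR=W
cmd 1: advance +1 → t=7, phase=(1,5,1,5) → FL=S FR=W RL=S RR=W
cmd 2: advance +6 → t=13, phase=(7,3,7,3) → FL=W FR=W RL=W RR=W
cmd 3: advance +6 → t=19, phase=(5,1,5,1) → FL=W FR=S RL=W RR=S
cmd 4: advance +7 → t=26, phase=(4,0,4,0) → FL=W FR=S RL=W RR=S
cmd 5: advance +5 → t=31, phase=(1,5,1,5) → FL=S FR=W RL=S RR=W
cmd 6: advance +3 → t=34, phase=(4,0,4,0) → FL=W FR=S RL=W RR=S
cmd 7: advance +5 → t=39, phase=(1,5,1,5) → FL=S FR=W RL=S RR=W


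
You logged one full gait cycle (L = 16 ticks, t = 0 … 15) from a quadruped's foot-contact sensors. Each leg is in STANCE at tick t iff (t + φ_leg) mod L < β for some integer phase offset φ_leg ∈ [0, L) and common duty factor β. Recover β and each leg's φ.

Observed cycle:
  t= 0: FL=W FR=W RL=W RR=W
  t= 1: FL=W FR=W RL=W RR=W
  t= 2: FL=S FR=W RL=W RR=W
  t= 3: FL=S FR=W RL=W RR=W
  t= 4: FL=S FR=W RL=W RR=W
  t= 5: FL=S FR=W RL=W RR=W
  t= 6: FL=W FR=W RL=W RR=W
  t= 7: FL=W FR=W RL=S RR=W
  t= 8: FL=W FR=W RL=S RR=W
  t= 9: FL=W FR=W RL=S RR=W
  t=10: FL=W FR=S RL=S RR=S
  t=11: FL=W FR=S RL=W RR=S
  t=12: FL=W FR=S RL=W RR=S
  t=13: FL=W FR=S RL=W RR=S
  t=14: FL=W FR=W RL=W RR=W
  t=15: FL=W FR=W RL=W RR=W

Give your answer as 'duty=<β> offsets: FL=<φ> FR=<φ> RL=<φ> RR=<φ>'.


duty=4 offsets: FL=14 FR=6 RL=9 RR=6

duty β = stance ticks per leg = 4
FL: stance ticks = 4; W→S at t=2 → φ=14
FR: stance ticks = 4; W→S at t=10 → φ=6
RL: stance ticks = 4; W→S at t=7 → φ=9
RR: stance ticks = 4; W→S at t=10 → φ=6


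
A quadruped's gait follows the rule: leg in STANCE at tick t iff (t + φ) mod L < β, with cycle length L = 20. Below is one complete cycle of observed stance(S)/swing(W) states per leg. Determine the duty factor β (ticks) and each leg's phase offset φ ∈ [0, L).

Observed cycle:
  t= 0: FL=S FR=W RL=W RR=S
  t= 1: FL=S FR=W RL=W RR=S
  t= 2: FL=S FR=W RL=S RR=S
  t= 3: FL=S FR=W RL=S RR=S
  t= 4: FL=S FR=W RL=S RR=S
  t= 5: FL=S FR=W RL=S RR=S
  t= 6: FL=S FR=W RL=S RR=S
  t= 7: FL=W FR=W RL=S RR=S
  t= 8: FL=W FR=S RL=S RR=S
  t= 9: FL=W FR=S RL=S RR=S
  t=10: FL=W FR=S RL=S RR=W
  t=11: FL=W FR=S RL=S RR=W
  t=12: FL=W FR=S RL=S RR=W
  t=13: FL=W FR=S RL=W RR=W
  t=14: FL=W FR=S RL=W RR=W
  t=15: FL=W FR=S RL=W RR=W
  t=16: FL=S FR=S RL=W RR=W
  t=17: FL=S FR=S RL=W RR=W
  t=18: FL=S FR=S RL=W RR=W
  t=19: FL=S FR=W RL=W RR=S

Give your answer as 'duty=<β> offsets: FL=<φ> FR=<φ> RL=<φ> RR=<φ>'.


duty β = stance ticks per leg = 11
FL: stance ticks = 11; W→S at t=16 → φ=4
FR: stance ticks = 11; W→S at t=8 → φ=12
RL: stance ticks = 11; W→S at t=2 → φ=18
RR: stance ticks = 11; W→S at t=19 → φ=1

duty=11 offsets: FL=4 FR=12 RL=18 RR=1


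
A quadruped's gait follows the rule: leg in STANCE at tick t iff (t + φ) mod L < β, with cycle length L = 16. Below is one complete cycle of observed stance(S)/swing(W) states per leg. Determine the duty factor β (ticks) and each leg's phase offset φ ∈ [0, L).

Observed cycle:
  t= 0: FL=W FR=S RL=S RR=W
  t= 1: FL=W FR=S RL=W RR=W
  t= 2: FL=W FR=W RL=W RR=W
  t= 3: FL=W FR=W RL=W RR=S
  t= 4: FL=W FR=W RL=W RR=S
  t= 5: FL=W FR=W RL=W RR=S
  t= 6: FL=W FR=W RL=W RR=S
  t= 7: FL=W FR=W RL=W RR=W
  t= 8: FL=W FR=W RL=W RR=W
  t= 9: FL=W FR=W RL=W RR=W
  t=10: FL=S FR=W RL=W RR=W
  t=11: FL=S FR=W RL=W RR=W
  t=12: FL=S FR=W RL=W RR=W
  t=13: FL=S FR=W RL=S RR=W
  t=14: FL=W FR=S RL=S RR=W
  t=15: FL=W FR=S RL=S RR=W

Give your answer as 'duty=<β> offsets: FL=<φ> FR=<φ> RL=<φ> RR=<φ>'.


duty β = stance ticks per leg = 4
FL: stance ticks = 4; W→S at t=10 → φ=6
FR: stance ticks = 4; W→S at t=14 → φ=2
RL: stance ticks = 4; W→S at t=13 → φ=3
RR: stance ticks = 4; W→S at t=3 → φ=13

duty=4 offsets: FL=6 FR=2 RL=3 RR=13


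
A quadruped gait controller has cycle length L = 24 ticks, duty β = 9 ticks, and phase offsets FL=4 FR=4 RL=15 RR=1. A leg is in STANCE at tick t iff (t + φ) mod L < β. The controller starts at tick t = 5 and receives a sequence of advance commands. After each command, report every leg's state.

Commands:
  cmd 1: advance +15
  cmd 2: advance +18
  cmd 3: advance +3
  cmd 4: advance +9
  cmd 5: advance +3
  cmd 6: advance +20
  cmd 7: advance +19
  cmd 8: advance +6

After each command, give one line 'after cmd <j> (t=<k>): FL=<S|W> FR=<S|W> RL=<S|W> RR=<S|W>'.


start t=5: FL=W FR=W RL=W RR=S
cmd 1: advance +15 → t=20, phase=(0,0,11,21) → FL=S FR=S RL=W RR=W
cmd 2: advance +18 → t=38, phase=(18,18,5,15) → FL=W FR=W RL=S RR=W
cmd 3: advance +3 → t=41, phase=(21,21,8,18) → FL=W FR=W RL=S RR=W
cmd 4: advance +9 → t=50, phase=(6,6,17,3) → FL=S FR=S RL=W RR=S
cmd 5: advance +3 → t=53, phase=(9,9,20,6) → FL=W FR=W RL=W RR=S
cmd 6: advance +20 → t=73, phase=(5,5,16,2) → FL=S FR=S RL=W RR=S
cmd 7: advance +19 → t=92, phase=(0,0,11,21) → FL=S FR=S RL=W RR=W
cmd 8: advance +6 → t=98, phase=(6,6,17,3) → FL=S FR=S RL=W RR=S

after cmd 1 (t=20): FL=S FR=S RL=W RR=W
after cmd 2 (t=38): FL=W FR=W RL=S RR=W
after cmd 3 (t=41): FL=W FR=W RL=S RR=W
after cmd 4 (t=50): FL=S FR=S RL=W RR=S
after cmd 5 (t=53): FL=W FR=W RL=W RR=S
after cmd 6 (t=73): FL=S FR=S RL=W RR=S
after cmd 7 (t=92): FL=S FR=S RL=W RR=W
after cmd 8 (t=98): FL=S FR=S RL=W RR=S


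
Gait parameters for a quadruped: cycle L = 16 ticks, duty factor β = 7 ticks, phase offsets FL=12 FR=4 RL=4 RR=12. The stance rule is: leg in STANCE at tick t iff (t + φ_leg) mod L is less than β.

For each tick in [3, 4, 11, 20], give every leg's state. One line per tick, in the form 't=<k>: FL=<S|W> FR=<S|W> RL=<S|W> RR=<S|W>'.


t=3: FL=W FR=W RL=W RR=W
t=4: FL=S FR=W RL=W RR=S
t=11: FL=W FR=W RL=W RR=W
t=20: FL=S FR=W RL=W RR=S

t=3: phase=(15,7,7,15) vs β=7 → FL=W FR=W RL=W RR=W
t=4: phase=(0,8,8,0) vs β=7 → FL=S FR=W RL=W RR=S
t=11: phase=(7,15,15,7) vs β=7 → FL=W FR=W RL=W RR=W
t=20: phase=(0,8,8,0) vs β=7 → FL=S FR=W RL=W RR=S


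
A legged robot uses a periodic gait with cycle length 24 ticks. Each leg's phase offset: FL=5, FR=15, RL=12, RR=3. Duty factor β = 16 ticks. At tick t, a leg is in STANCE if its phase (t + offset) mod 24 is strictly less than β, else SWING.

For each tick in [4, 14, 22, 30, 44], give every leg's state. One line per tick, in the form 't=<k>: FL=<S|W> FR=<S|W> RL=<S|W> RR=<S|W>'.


t=4: phase=(9,19,16,7) vs β=16 → FL=S FR=W RL=W RR=S
t=14: phase=(19,5,2,17) vs β=16 → FL=W FR=S RL=S RR=W
t=22: phase=(3,13,10,1) vs β=16 → FL=S FR=S RL=S RR=S
t=30: phase=(11,21,18,9) vs β=16 → FL=S FR=W RL=W RR=S
t=44: phase=(1,11,8,23) vs β=16 → FL=S FR=S RL=S RR=W

t=4: FL=S FR=W RL=W RR=S
t=14: FL=W FR=S RL=S RR=W
t=22: FL=S FR=S RL=S RR=S
t=30: FL=S FR=W RL=W RR=S
t=44: FL=S FR=S RL=S RR=W


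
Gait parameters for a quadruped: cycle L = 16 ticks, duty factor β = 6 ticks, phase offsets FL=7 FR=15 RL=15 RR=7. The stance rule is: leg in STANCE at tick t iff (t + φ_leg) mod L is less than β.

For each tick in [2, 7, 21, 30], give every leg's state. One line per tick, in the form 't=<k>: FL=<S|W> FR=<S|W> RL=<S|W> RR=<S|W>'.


t=2: FL=W FR=S RL=S RR=W
t=7: FL=W FR=W RL=W RR=W
t=21: FL=W FR=S RL=S RR=W
t=30: FL=S FR=W RL=W RR=S

t=2: phase=(9,1,1,9) vs β=6 → FL=W FR=S RL=S RR=W
t=7: phase=(14,6,6,14) vs β=6 → FL=W FR=W RL=W RR=W
t=21: phase=(12,4,4,12) vs β=6 → FL=W FR=S RL=S RR=W
t=30: phase=(5,13,13,5) vs β=6 → FL=S FR=W RL=W RR=S


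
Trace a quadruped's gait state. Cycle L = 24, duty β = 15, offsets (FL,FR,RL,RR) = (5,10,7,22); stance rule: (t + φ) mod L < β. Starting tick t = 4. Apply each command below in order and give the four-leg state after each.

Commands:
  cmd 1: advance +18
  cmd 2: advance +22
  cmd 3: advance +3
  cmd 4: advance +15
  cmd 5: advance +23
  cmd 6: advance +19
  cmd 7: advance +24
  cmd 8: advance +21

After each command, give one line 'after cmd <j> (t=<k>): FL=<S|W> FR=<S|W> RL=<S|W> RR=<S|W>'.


after cmd 1 (t=22): FL=S FR=S RL=S RR=W
after cmd 2 (t=44): FL=S FR=S RL=S RR=W
after cmd 3 (t=47): FL=S FR=S RL=S RR=W
after cmd 4 (t=62): FL=W FR=S RL=W RR=S
after cmd 5 (t=85): FL=W FR=W RL=W RR=S
after cmd 6 (t=104): FL=S FR=W RL=W RR=S
after cmd 7 (t=128): FL=S FR=W RL=W RR=S
after cmd 8 (t=149): FL=S FR=W RL=S RR=S

start t=4: FL=S FR=S RL=S RR=S
cmd 1: advance +18 → t=22, phase=(3,8,5,20) → FL=S FR=S RL=S RR=W
cmd 2: advance +22 → t=44, phase=(1,6,3,18) → FL=S FR=S RL=S RR=W
cmd 3: advance +3 → t=47, phase=(4,9,6,21) → FL=S FR=S RL=S RR=W
cmd 4: advance +15 → t=62, phase=(19,0,21,12) → FL=W FR=S RL=W RR=S
cmd 5: advance +23 → t=85, phase=(18,23,20,11) → FL=W FR=W RL=W RR=S
cmd 6: advance +19 → t=104, phase=(13,18,15,6) → FL=S FR=W RL=W RR=S
cmd 7: advance +24 → t=128, phase=(13,18,15,6) → FL=S FR=W RL=W RR=S
cmd 8: advance +21 → t=149, phase=(10,15,12,3) → FL=S FR=W RL=S RR=S


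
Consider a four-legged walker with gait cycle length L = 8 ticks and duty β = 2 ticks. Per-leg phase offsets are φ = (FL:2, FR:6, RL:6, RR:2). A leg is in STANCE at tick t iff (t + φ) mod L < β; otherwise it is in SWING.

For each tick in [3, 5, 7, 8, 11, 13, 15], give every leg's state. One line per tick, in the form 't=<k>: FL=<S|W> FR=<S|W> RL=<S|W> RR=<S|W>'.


t=3: phase=(5,1,1,5) vs β=2 → FL=W FR=S RL=S RR=W
t=5: phase=(7,3,3,7) vs β=2 → FL=W FR=W RL=W RR=W
t=7: phase=(1,5,5,1) vs β=2 → FL=S FR=W RL=W RR=S
t=8: phase=(2,6,6,2) vs β=2 → FL=W FR=W RL=W RR=W
t=11: phase=(5,1,1,5) vs β=2 → FL=W FR=S RL=S RR=W
t=13: phase=(7,3,3,7) vs β=2 → FL=W FR=W RL=W RR=W
t=15: phase=(1,5,5,1) vs β=2 → FL=S FR=W RL=W RR=S

t=3: FL=W FR=S RL=S RR=W
t=5: FL=W FR=W RL=W RR=W
t=7: FL=S FR=W RL=W RR=S
t=8: FL=W FR=W RL=W RR=W
t=11: FL=W FR=S RL=S RR=W
t=13: FL=W FR=W RL=W RR=W
t=15: FL=S FR=W RL=W RR=S


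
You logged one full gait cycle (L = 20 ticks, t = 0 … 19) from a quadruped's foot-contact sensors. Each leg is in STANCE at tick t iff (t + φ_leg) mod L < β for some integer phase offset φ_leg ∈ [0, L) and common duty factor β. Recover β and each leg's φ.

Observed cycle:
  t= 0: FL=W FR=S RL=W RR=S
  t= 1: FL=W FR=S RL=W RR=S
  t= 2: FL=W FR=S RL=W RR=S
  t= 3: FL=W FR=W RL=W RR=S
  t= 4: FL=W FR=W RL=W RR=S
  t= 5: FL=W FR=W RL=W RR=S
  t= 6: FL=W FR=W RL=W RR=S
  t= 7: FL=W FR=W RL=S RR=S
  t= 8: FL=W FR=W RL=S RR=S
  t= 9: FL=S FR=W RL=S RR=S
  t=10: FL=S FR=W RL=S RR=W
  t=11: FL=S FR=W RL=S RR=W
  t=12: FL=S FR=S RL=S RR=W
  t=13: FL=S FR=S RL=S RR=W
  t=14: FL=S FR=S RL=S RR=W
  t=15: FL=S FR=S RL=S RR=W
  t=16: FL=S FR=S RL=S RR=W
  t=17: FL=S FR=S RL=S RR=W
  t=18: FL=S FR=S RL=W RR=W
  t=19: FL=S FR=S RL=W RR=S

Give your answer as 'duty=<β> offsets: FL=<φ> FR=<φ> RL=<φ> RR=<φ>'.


duty=11 offsets: FL=11 FR=8 RL=13 RR=1

duty β = stance ticks per leg = 11
FL: stance ticks = 11; W→S at t=9 → φ=11
FR: stance ticks = 11; W→S at t=12 → φ=8
RL: stance ticks = 11; W→S at t=7 → φ=13
RR: stance ticks = 11; W→S at t=19 → φ=1


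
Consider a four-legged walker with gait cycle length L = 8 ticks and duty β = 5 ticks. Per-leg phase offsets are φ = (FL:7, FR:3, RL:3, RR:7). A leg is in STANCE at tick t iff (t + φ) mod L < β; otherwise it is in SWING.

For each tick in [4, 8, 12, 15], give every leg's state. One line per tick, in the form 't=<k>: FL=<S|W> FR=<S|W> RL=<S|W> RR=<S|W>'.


t=4: phase=(3,7,7,3) vs β=5 → FL=S FR=W RL=W RR=S
t=8: phase=(7,3,3,7) vs β=5 → FL=W FR=S RL=S RR=W
t=12: phase=(3,7,7,3) vs β=5 → FL=S FR=W RL=W RR=S
t=15: phase=(6,2,2,6) vs β=5 → FL=W FR=S RL=S RR=W

t=4: FL=S FR=W RL=W RR=S
t=8: FL=W FR=S RL=S RR=W
t=12: FL=S FR=W RL=W RR=S
t=15: FL=W FR=S RL=S RR=W


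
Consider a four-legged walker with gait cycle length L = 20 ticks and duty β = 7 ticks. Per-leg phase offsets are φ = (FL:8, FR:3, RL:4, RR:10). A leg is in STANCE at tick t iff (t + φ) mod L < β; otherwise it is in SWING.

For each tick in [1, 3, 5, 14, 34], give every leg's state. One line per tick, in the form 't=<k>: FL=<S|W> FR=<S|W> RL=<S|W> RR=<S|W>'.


t=1: FL=W FR=S RL=S RR=W
t=3: FL=W FR=S RL=W RR=W
t=5: FL=W FR=W RL=W RR=W
t=14: FL=S FR=W RL=W RR=S
t=34: FL=S FR=W RL=W RR=S

t=1: phase=(9,4,5,11) vs β=7 → FL=W FR=S RL=S RR=W
t=3: phase=(11,6,7,13) vs β=7 → FL=W FR=S RL=W RR=W
t=5: phase=(13,8,9,15) vs β=7 → FL=W FR=W RL=W RR=W
t=14: phase=(2,17,18,4) vs β=7 → FL=S FR=W RL=W RR=S
t=34: phase=(2,17,18,4) vs β=7 → FL=S FR=W RL=W RR=S


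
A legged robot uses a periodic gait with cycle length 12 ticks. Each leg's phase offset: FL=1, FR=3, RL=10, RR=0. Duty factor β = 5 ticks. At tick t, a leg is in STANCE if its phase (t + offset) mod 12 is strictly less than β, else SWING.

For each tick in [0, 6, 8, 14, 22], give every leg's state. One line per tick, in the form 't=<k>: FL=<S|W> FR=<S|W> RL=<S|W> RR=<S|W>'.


t=0: phase=(1,3,10,0) vs β=5 → FL=S FR=S RL=W RR=S
t=6: phase=(7,9,4,6) vs β=5 → FL=W FR=W RL=S RR=W
t=8: phase=(9,11,6,8) vs β=5 → FL=W FR=W RL=W RR=W
t=14: phase=(3,5,0,2) vs β=5 → FL=S FR=W RL=S RR=S
t=22: phase=(11,1,8,10) vs β=5 → FL=W FR=S RL=W RR=W

t=0: FL=S FR=S RL=W RR=S
t=6: FL=W FR=W RL=S RR=W
t=8: FL=W FR=W RL=W RR=W
t=14: FL=S FR=W RL=S RR=S
t=22: FL=W FR=S RL=W RR=W


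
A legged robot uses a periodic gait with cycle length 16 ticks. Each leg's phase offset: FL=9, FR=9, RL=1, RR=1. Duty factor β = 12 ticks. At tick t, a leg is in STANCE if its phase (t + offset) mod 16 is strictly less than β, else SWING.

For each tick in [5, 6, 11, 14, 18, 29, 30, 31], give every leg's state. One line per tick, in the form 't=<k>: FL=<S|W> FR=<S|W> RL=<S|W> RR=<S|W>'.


t=5: phase=(14,14,6,6) vs β=12 → FL=W FR=W RL=S RR=S
t=6: phase=(15,15,7,7) vs β=12 → FL=W FR=W RL=S RR=S
t=11: phase=(4,4,12,12) vs β=12 → FL=S FR=S RL=W RR=W
t=14: phase=(7,7,15,15) vs β=12 → FL=S FR=S RL=W RR=W
t=18: phase=(11,11,3,3) vs β=12 → FL=S FR=S RL=S RR=S
t=29: phase=(6,6,14,14) vs β=12 → FL=S FR=S RL=W RR=W
t=30: phase=(7,7,15,15) vs β=12 → FL=S FR=S RL=W RR=W
t=31: phase=(8,8,0,0) vs β=12 → FL=S FR=S RL=S RR=S

t=5: FL=W FR=W RL=S RR=S
t=6: FL=W FR=W RL=S RR=S
t=11: FL=S FR=S RL=W RR=W
t=14: FL=S FR=S RL=W RR=W
t=18: FL=S FR=S RL=S RR=S
t=29: FL=S FR=S RL=W RR=W
t=30: FL=S FR=S RL=W RR=W
t=31: FL=S FR=S RL=S RR=S


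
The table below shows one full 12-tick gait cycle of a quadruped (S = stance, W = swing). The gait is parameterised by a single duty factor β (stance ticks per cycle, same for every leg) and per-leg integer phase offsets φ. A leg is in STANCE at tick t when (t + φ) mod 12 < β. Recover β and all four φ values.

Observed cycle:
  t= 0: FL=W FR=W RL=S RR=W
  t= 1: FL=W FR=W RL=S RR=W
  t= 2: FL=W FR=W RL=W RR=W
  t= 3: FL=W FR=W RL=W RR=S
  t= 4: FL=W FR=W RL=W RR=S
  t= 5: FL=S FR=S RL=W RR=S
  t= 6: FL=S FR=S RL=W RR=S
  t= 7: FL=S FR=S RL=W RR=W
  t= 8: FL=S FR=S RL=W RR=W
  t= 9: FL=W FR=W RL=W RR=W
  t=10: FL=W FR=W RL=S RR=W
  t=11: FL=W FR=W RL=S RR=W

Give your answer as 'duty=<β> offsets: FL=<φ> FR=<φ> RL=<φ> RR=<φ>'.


duty β = stance ticks per leg = 4
FL: stance ticks = 4; W→S at t=5 → φ=7
FR: stance ticks = 4; W→S at t=5 → φ=7
RL: stance ticks = 4; W→S at t=10 → φ=2
RR: stance ticks = 4; W→S at t=3 → φ=9

duty=4 offsets: FL=7 FR=7 RL=2 RR=9


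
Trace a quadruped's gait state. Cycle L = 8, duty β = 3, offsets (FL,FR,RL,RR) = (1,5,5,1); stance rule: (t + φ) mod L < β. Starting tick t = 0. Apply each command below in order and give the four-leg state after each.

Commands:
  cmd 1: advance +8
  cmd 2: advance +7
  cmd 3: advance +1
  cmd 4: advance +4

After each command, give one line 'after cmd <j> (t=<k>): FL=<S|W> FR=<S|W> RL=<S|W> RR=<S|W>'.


after cmd 1 (t=8): FL=S FR=W RL=W RR=S
after cmd 2 (t=15): FL=S FR=W RL=W RR=S
after cmd 3 (t=16): FL=S FR=W RL=W RR=S
after cmd 4 (t=20): FL=W FR=S RL=S RR=W

start t=0: FL=S FR=W RL=W RR=S
cmd 1: advance +8 → t=8, phase=(1,5,5,1) → FL=S FR=W RL=W RR=S
cmd 2: advance +7 → t=15, phase=(0,4,4,0) → FL=S FR=W RL=W RR=S
cmd 3: advance +1 → t=16, phase=(1,5,5,1) → FL=S FR=W RL=W RR=S
cmd 4: advance +4 → t=20, phase=(5,1,1,5) → FL=W FR=S RL=S RR=W


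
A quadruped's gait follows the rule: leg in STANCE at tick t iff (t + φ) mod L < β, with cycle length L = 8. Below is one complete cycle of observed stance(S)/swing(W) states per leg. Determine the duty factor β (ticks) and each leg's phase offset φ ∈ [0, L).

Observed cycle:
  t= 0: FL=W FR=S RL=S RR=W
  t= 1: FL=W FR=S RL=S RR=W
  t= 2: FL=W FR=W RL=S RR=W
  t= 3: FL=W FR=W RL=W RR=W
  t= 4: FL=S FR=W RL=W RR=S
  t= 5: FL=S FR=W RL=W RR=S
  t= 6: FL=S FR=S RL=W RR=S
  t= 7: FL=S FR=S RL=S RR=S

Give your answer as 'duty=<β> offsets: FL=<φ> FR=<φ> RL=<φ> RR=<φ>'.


duty β = stance ticks per leg = 4
FL: stance ticks = 4; W→S at t=4 → φ=4
FR: stance ticks = 4; W→S at t=6 → φ=2
RL: stance ticks = 4; W→S at t=7 → φ=1
RR: stance ticks = 4; W→S at t=4 → φ=4

duty=4 offsets: FL=4 FR=2 RL=1 RR=4


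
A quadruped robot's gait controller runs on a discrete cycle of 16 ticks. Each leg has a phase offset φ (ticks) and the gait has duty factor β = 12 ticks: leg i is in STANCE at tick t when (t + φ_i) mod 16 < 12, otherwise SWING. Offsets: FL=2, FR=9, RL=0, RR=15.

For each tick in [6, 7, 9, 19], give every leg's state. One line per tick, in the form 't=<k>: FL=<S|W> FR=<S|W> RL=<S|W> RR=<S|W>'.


t=6: FL=S FR=W RL=S RR=S
t=7: FL=S FR=S RL=S RR=S
t=9: FL=S FR=S RL=S RR=S
t=19: FL=S FR=W RL=S RR=S

t=6: phase=(8,15,6,5) vs β=12 → FL=S FR=W RL=S RR=S
t=7: phase=(9,0,7,6) vs β=12 → FL=S FR=S RL=S RR=S
t=9: phase=(11,2,9,8) vs β=12 → FL=S FR=S RL=S RR=S
t=19: phase=(5,12,3,2) vs β=12 → FL=S FR=W RL=S RR=S


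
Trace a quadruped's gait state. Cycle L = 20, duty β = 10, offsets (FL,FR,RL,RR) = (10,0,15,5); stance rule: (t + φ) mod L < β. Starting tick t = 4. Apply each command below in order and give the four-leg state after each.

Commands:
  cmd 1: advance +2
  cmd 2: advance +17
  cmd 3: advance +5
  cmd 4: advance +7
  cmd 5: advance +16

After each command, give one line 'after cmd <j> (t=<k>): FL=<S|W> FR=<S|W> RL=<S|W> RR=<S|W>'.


start t=4: FL=W FR=S RL=W RR=S
cmd 1: advance +2 → t=6, phase=(16,6,1,11) → FL=W FR=S RL=S RR=W
cmd 2: advance +17 → t=23, phase=(13,3,18,8) → FL=W FR=S RL=W RR=S
cmd 3: advance +5 → t=28, phase=(18,8,3,13) → FL=W FR=S RL=S RR=W
cmd 4: advance +7 → t=35, phase=(5,15,10,0) → FL=S FR=W RL=W RR=S
cmd 5: advance +16 → t=51, phase=(1,11,6,16) → FL=S FR=W RL=S RR=W

after cmd 1 (t=6): FL=W FR=S RL=S RR=W
after cmd 2 (t=23): FL=W FR=S RL=W RR=S
after cmd 3 (t=28): FL=W FR=S RL=S RR=W
after cmd 4 (t=35): FL=S FR=W RL=W RR=S
after cmd 5 (t=51): FL=S FR=W RL=S RR=W


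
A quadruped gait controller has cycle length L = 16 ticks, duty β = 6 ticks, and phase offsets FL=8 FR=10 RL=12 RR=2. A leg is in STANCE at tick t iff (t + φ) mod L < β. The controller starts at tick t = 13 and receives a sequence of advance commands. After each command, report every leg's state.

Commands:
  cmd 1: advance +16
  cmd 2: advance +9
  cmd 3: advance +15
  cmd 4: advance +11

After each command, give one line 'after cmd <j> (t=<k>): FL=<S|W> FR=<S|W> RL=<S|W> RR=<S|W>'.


after cmd 1 (t=29): FL=S FR=W RL=W RR=W
after cmd 2 (t=38): FL=W FR=S RL=S RR=W
after cmd 3 (t=53): FL=W FR=W RL=S RR=W
after cmd 4 (t=64): FL=W FR=W RL=W RR=S

start t=13: FL=S FR=W RL=W RR=W
cmd 1: advance +16 → t=29, phase=(5,7,9,15) → FL=S FR=W RL=W RR=W
cmd 2: advance +9 → t=38, phase=(14,0,2,8) → FL=W FR=S RL=S RR=W
cmd 3: advance +15 → t=53, phase=(13,15,1,7) → FL=W FR=W RL=S RR=W
cmd 4: advance +11 → t=64, phase=(8,10,12,2) → FL=W FR=W RL=W RR=S


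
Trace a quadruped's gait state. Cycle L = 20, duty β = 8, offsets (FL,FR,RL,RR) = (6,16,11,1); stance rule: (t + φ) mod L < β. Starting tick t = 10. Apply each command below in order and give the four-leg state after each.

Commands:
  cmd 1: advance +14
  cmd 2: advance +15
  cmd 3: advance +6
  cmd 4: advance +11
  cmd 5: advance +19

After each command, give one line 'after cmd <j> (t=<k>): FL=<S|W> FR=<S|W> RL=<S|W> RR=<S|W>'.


start t=10: FL=W FR=S RL=S RR=W
cmd 1: advance +14 → t=24, phase=(10,0,15,5) → FL=W FR=S RL=W RR=S
cmd 2: advance +15 → t=39, phase=(5,15,10,0) → FL=S FR=W RL=W RR=S
cmd 3: advance +6 → t=45, phase=(11,1,16,6) → FL=W FR=S RL=W RR=S
cmd 4: advance +11 → t=56, phase=(2,12,7,17) → FL=S FR=W RL=S RR=W
cmd 5: advance +19 → t=75, phase=(1,11,6,16) → FL=S FR=W RL=S RR=W

after cmd 1 (t=24): FL=W FR=S RL=W RR=S
after cmd 2 (t=39): FL=S FR=W RL=W RR=S
after cmd 3 (t=45): FL=W FR=S RL=W RR=S
after cmd 4 (t=56): FL=S FR=W RL=S RR=W
after cmd 5 (t=75): FL=S FR=W RL=S RR=W


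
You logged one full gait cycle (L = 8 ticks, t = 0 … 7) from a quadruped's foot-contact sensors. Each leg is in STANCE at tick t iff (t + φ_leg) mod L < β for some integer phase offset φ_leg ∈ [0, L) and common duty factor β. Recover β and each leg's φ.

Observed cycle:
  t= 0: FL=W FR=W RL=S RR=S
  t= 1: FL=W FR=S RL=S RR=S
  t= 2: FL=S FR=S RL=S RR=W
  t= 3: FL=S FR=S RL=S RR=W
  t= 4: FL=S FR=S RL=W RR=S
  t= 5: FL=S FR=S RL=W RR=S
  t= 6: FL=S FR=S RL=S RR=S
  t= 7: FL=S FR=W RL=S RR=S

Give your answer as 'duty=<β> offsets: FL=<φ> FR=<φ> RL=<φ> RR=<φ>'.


duty β = stance ticks per leg = 6
FL: stance ticks = 6; W→S at t=2 → φ=6
FR: stance ticks = 6; W→S at t=1 → φ=7
RL: stance ticks = 6; W→S at t=6 → φ=2
RR: stance ticks = 6; W→S at t=4 → φ=4

duty=6 offsets: FL=6 FR=7 RL=2 RR=4


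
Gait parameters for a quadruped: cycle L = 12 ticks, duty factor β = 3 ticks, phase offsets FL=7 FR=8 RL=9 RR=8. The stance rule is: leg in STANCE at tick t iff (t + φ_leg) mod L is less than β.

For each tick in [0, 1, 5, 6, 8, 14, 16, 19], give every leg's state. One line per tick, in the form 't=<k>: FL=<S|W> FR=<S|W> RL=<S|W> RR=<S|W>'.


t=0: phase=(7,8,9,8) vs β=3 → FL=W FR=W RL=W RR=W
t=1: phase=(8,9,10,9) vs β=3 → FL=W FR=W RL=W RR=W
t=5: phase=(0,1,2,1) vs β=3 → FL=S FR=S RL=S RR=S
t=6: phase=(1,2,3,2) vs β=3 → FL=S FR=S RL=W RR=S
t=8: phase=(3,4,5,4) vs β=3 → FL=W FR=W RL=W RR=W
t=14: phase=(9,10,11,10) vs β=3 → FL=W FR=W RL=W RR=W
t=16: phase=(11,0,1,0) vs β=3 → FL=W FR=S RL=S RR=S
t=19: phase=(2,3,4,3) vs β=3 → FL=S FR=W RL=W RR=W

t=0: FL=W FR=W RL=W RR=W
t=1: FL=W FR=W RL=W RR=W
t=5: FL=S FR=S RL=S RR=S
t=6: FL=S FR=S RL=W RR=S
t=8: FL=W FR=W RL=W RR=W
t=14: FL=W FR=W RL=W RR=W
t=16: FL=W FR=S RL=S RR=S
t=19: FL=S FR=W RL=W RR=W


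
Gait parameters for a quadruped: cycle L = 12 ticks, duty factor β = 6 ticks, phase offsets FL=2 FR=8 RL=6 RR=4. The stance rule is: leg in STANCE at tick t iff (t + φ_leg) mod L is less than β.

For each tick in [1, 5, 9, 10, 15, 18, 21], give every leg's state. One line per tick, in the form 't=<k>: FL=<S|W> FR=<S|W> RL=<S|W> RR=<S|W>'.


t=1: phase=(3,9,7,5) vs β=6 → FL=S FR=W RL=W RR=S
t=5: phase=(7,1,11,9) vs β=6 → FL=W FR=S RL=W RR=W
t=9: phase=(11,5,3,1) vs β=6 → FL=W FR=S RL=S RR=S
t=10: phase=(0,6,4,2) vs β=6 → FL=S FR=W RL=S RR=S
t=15: phase=(5,11,9,7) vs β=6 → FL=S FR=W RL=W RR=W
t=18: phase=(8,2,0,10) vs β=6 → FL=W FR=S RL=S RR=W
t=21: phase=(11,5,3,1) vs β=6 → FL=W FR=S RL=S RR=S

t=1: FL=S FR=W RL=W RR=S
t=5: FL=W FR=S RL=W RR=W
t=9: FL=W FR=S RL=S RR=S
t=10: FL=S FR=W RL=S RR=S
t=15: FL=S FR=W RL=W RR=W
t=18: FL=W FR=S RL=S RR=W
t=21: FL=W FR=S RL=S RR=S


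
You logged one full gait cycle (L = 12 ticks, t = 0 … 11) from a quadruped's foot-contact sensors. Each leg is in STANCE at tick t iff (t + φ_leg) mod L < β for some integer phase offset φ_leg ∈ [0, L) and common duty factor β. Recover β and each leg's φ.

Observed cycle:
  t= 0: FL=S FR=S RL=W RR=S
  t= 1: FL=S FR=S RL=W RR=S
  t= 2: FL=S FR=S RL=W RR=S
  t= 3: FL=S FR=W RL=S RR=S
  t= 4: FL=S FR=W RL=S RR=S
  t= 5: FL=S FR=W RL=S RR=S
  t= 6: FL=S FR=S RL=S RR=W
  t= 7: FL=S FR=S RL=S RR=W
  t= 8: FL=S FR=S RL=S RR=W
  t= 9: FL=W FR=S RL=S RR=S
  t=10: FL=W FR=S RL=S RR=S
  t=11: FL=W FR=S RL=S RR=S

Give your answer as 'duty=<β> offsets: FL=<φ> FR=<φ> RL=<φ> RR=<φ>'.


duty β = stance ticks per leg = 9
FL: stance ticks = 9; W→S at t=0 → φ=0
FR: stance ticks = 9; W→S at t=6 → φ=6
RL: stance ticks = 9; W→S at t=3 → φ=9
RR: stance ticks = 9; W→S at t=9 → φ=3

duty=9 offsets: FL=0 FR=6 RL=9 RR=3


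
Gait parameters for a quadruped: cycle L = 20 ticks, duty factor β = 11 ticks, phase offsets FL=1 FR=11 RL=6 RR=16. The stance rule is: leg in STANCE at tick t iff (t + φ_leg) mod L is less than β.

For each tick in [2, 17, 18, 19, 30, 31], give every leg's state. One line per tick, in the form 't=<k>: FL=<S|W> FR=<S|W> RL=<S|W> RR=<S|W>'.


t=2: FL=S FR=W RL=S RR=W
t=17: FL=W FR=S RL=S RR=W
t=18: FL=W FR=S RL=S RR=W
t=19: FL=S FR=S RL=S RR=W
t=30: FL=W FR=S RL=W RR=S
t=31: FL=W FR=S RL=W RR=S

t=2: phase=(3,13,8,18) vs β=11 → FL=S FR=W RL=S RR=W
t=17: phase=(18,8,3,13) vs β=11 → FL=W FR=S RL=S RR=W
t=18: phase=(19,9,4,14) vs β=11 → FL=W FR=S RL=S RR=W
t=19: phase=(0,10,5,15) vs β=11 → FL=S FR=S RL=S RR=W
t=30: phase=(11,1,16,6) vs β=11 → FL=W FR=S RL=W RR=S
t=31: phase=(12,2,17,7) vs β=11 → FL=W FR=S RL=W RR=S


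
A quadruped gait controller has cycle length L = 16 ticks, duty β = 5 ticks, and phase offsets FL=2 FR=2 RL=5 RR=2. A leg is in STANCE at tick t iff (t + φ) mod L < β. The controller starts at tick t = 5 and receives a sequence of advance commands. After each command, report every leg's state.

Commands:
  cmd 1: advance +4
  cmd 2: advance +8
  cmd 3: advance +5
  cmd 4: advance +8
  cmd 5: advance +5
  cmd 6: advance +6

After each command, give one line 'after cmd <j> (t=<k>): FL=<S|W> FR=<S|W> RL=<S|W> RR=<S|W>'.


start t=5: FL=W FR=W RL=W RR=W
cmd 1: advance +4 → t=9, phase=(11,11,14,11) → FL=W FR=W RL=W RR=W
cmd 2: advance +8 → t=17, phase=(3,3,6,3) → FL=S FR=S RL=W RR=S
cmd 3: advance +5 → t=22, phase=(8,8,11,8) → FL=W FR=W RL=W RR=W
cmd 4: advance +8 → t=30, phase=(0,0,3,0) → FL=S FR=S RL=S RR=S
cmd 5: advance +5 → t=35, phase=(5,5,8,5) → FL=W FR=W RL=W RR=W
cmd 6: advance +6 → t=41, phase=(11,11,14,11) → FL=W FR=W RL=W RR=W

after cmd 1 (t=9): FL=W FR=W RL=W RR=W
after cmd 2 (t=17): FL=S FR=S RL=W RR=S
after cmd 3 (t=22): FL=W FR=W RL=W RR=W
after cmd 4 (t=30): FL=S FR=S RL=S RR=S
after cmd 5 (t=35): FL=W FR=W RL=W RR=W
after cmd 6 (t=41): FL=W FR=W RL=W RR=W
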